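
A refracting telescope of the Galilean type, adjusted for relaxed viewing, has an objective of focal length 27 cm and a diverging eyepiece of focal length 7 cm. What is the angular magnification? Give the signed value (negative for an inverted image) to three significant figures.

M = -f_obj/f_eye = -27/(-7) = 3.857.

3.86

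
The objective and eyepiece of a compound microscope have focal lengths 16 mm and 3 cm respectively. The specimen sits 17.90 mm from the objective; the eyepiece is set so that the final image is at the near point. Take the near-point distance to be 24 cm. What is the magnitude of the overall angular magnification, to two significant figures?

Convert to cm: f_obj = 16 mm = 1.6 cm; d_o = 17.90 mm = 1.79 cm.
Objective: 1/d_i = 1/f_obj - 1/d_o = 1/1.6 - 1/1.79 = 0.06634 cm^-1, so d_i = 15.074 cm.
m_obj = -d_i/d_o = -15.074/1.79 = -8.421.
Eyepiece angular magnification (image at near point): M_eye = 1 + D/f_e = 1 + 24/3 = 9.000.
Overall M = m_obj x M_eye = (-8.421)(9.000) = -75.79.
|M| = 75.79.

76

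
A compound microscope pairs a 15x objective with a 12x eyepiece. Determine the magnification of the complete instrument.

180

The overall magnification of a compound microscope is the product of the objective and eyepiece magnifications:
M = M_obj x M_eye = 15 x 12 = 180.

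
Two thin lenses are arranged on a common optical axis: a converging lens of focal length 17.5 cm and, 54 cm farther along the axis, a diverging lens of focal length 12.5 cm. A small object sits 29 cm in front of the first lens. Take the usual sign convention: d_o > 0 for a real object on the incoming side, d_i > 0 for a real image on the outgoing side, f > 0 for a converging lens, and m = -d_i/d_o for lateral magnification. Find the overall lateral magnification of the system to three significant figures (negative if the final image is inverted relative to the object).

Lens 1: 1/d_i1 = 1/f_1 - 1/d_o1 = 1/17.5 - 1/29 = 0.02266 cm^-1, so d_i1 = 44.130 cm.
m_1 = -(44.130)/29 = -1.5217.
The intermediate image is 44.130 cm to the right of lens 1, so d_o2 = L - d_i1 = 54 - 44.130 = 9.870 cm.
Lens 2: 1/d_i2 = 1/f_2 - 1/d_o2 = 1/(-12.5) - 1/(9.870) = -0.18132 cm^-1, so d_i2 = -5.515 cm.
m_2 = -(-5.515)/(9.870) = 0.5588.
Overall magnification: m = m_1 m_2 = -0.8503.

-0.850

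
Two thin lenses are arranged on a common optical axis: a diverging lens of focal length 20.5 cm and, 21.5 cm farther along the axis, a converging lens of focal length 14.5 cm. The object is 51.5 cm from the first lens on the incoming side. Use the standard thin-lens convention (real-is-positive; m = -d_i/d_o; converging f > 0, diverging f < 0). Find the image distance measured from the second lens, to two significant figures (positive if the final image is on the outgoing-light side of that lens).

First lens: d_i1 = 1/(1/(-20.5) - 1/51.5) = -14.663 cm.
The intermediate image is virtual, 14.663 cm to the left of lens 1, so d_o2 = L - d_i1 = 21.5 - (-14.663) = 36.163 cm.
Second lens: d_i2 = 1/(1/14.5 - 1/(36.163)) = 24.205 cm.

24 cm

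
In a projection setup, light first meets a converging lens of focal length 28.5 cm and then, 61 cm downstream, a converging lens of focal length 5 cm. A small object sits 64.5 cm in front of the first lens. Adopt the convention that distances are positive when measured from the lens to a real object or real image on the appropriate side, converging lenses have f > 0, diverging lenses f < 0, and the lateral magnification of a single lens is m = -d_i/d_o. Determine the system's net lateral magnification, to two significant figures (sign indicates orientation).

0.80

First lens: d_i1 = 1/(1/28.5 - 1/64.5) = 51.063 cm.
m_1 = -(51.063)/64.5 = -0.7917.
The intermediate image is 51.063 cm to the right of lens 1, so d_o2 = L - d_i1 = 61 - 51.063 = 9.937 cm.
Second lens: d_i2 = 1/(1/5 - 1/(9.937)) = 10.063 cm.
m_2 = -(10.063)/(9.937) = -1.0127.
The system's lateral magnification is m_1 m_2 = (-0.7917)(-1.0127) = 0.8017.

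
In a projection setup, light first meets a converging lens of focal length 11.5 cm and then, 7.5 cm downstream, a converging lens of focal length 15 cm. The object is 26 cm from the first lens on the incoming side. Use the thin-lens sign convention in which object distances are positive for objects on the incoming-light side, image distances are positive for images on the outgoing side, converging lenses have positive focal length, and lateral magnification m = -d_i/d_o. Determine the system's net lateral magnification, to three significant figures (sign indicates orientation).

-0.423

Lens 1: 1/d_i1 = 1/f_1 - 1/d_o1 = 1/11.5 - 1/26 = 0.04849 cm^-1, so d_i1 = 20.621 cm.
m_1 = -(20.621)/26 = -0.7931.
This image would form 20.621 cm past lens 1, i.e. 13.121 cm beyond lens 2, so it is a virtual object for lens 2: d_o2 = 7.5 - 20.621 = -13.121 cm.
Lens 2: 1/d_i2 = 1/f_2 - 1/d_o2 = 1/15 - 1/(-13.121) = 0.14288 cm^-1, so d_i2 = 6.999 cm.
m_2 = -(6.999)/(-13.121) = 0.5334.
Overall magnification: m = m_1 m_2 = -0.4231.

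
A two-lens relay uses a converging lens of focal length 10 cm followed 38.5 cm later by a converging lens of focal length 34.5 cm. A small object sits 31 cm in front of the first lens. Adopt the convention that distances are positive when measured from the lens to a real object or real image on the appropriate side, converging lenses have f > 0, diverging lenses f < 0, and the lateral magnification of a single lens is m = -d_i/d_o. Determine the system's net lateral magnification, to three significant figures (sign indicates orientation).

-1.53

First lens: d_i1 = 1/(1/10 - 1/31) = 14.762 cm.
m_1 = -(14.762)/31 = -0.4762.
The intermediate image is 14.762 cm to the right of lens 1, so d_o2 = L - d_i1 = 38.5 - 14.762 = 23.738 cm.
Second lens: d_i2 = 1/(1/34.5 - 1/(23.738)) = -76.098 cm.
m_2 = -(-76.098)/(23.738) = 3.2058.
Total m = m_1 x m_2 = (-0.4762)(3.2058) = -1.5265.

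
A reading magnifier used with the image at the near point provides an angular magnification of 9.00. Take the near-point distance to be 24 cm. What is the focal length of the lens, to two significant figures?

For the image at the near point, M = 1 + D/f.
f = D/(M - 1) = 24/(9.0 - 1) = 3.000 cm.

3.0 cm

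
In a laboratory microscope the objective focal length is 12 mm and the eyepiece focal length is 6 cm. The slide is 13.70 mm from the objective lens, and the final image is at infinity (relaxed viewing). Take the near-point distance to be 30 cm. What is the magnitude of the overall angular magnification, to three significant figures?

Convert to cm: f_obj = 12 mm = 1.2 cm; d_o = 13.70 mm = 1.37 cm.
Objective: 1/d_i = 1/f_obj - 1/d_o = 1/1.2 - 1/1.37 = 0.10341 cm^-1, so d_i = 9.671 cm.
m_obj = -d_i/d_o = -9.671/1.37 = -7.059.
Eyepiece angular magnification (image at infinity): M_eye = D/f_e = 30/6 = 5.000.
Overall M = m_obj x M_eye = (-7.059)(5.000) = -35.29.
|M| = 35.29.

35.3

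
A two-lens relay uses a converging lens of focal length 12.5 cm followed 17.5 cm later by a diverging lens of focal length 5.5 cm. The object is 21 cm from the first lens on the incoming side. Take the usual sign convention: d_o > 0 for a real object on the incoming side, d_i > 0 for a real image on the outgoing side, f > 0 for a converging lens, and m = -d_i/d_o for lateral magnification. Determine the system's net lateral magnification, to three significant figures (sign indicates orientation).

First lens: d_i1 = 1/(1/12.5 - 1/21) = 30.882 cm.
m_1 = -(30.882)/21 = -1.4706.
Since 30.882 cm > 17.5 cm, the first image lies past the second lens and serves as a virtual object: d_o2 = L - d_i1 = -13.382 cm.
Second lens: d_i2 = 1/(1/(-5.5) - 1/(-13.382)) = -9.338 cm.
m_2 = -(-9.338)/(-13.382) = -0.6978.
Total m = m_1 x m_2 = (-1.4706)(-0.6978) = 1.0261.

1.03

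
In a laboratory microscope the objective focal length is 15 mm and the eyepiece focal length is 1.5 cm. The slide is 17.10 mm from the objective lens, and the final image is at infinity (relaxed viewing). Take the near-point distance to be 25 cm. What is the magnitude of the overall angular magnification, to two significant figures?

120

Convert to cm: f_obj = 15 mm = 1.5 cm; d_o = 17.10 mm = 1.71 cm.
Objective: 1/d_i = 1/f_obj - 1/d_o = 1/1.5 - 1/1.71 = 0.08187 cm^-1, so d_i = 12.214 cm.
m_obj = -d_i/d_o = -12.214/1.71 = -7.143.
Eyepiece angular magnification (image at infinity): M_eye = D/f_e = 25/1.5 = 16.667.
Overall M = m_obj x M_eye = (-7.143)(16.667) = -119.05.
|M| = 119.05.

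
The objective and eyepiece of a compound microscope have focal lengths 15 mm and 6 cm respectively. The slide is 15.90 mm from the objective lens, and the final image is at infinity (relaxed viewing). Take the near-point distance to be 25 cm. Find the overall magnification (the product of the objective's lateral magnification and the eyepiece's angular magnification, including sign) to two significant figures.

Convert to cm: f_obj = 15 mm = 1.5 cm; d_o = 15.90 mm = 1.59 cm.
Objective: 1/d_i = 1/f_obj - 1/d_o = 1/1.5 - 1/1.59 = 0.03774 cm^-1, so d_i = 26.500 cm.
m_obj = -d_i/d_o = -26.500/1.59 = -16.667.
Eyepiece angular magnification (image at infinity): M_eye = D/f_e = 25/6 = 4.167.
Overall M = m_obj x M_eye = (-16.667)(4.167) = -69.44.

-69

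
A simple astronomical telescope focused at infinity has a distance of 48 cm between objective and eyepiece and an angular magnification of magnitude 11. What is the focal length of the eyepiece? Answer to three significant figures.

4.00 cm

In normal adjustment the tube length equals f_obj + f_eye and |M| = f_obj/f_eye.
So f_obj = 11 f_eye and 11 f_eye + f_eye = 48 cm, giving f_eye = 48/12 = 4.000 cm and f_obj = 44.000 cm.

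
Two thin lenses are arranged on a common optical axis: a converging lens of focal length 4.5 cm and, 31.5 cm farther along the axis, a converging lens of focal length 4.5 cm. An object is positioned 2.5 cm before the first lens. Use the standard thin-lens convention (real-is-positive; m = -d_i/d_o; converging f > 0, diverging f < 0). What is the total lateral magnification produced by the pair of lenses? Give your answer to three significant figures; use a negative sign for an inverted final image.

Lens 1: 1/d_i1 = 1/f_1 - 1/d_o1 = 1/4.5 - 1/2.5 = -0.17778 cm^-1, so d_i1 = -5.625 cm.
m_1 = -(-5.625)/2.5 = 2.2500.
With d_i1 < 0 the first image is virtual and lies on the object side; the object distance for lens 2 is d_o2 = 31.5 - (-5.625) = 37.125 cm.
Lens 2: 1/d_i2 = 1/f_2 - 1/d_o2 = 1/4.5 - 1/(37.125) = 0.19529 cm^-1, so d_i2 = 5.121 cm.
m_2 = -(5.121)/(37.125) = -0.1379.
Total m = m_1 x m_2 = (2.2500)(-0.1379) = -0.3103.

-0.310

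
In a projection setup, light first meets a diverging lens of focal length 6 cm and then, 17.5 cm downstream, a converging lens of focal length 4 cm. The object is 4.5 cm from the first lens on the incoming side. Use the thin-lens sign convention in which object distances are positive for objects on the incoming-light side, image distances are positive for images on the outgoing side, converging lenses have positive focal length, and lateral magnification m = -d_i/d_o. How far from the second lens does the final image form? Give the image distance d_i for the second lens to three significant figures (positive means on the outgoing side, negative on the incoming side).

First lens: d_i1 = 1/(1/(-6) - 1/4.5) = -2.571 cm.
With d_i1 < 0 the first image is virtual and lies on the object side; the object distance for lens 2 is d_o2 = 17.5 - (-2.571) = 20.071 cm.
Second lens: d_i2 = 1/(1/4 - 1/(20.071)) = 4.996 cm.

5.00 cm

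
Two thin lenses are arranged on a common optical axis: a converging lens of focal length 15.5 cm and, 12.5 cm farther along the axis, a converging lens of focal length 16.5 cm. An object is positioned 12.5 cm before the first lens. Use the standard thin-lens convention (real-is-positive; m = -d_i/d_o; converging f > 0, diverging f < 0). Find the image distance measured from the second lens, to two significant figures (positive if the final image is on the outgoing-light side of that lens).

Lens 1: 1/d_i1 = 1/f_1 - 1/d_o1 = 1/15.5 - 1/12.5 = -0.01548 cm^-1, so d_i1 = -64.583 cm.
With d_i1 < 0 the first image is virtual and lies on the object side; the object distance for lens 2 is d_o2 = 12.5 - (-64.583) = 77.083 cm.
Lens 2: 1/d_i2 = 1/f_2 - 1/d_o2 = 1/16.5 - 1/(77.083) = 0.04763 cm^-1, so d_i2 = 20.994 cm.

21 cm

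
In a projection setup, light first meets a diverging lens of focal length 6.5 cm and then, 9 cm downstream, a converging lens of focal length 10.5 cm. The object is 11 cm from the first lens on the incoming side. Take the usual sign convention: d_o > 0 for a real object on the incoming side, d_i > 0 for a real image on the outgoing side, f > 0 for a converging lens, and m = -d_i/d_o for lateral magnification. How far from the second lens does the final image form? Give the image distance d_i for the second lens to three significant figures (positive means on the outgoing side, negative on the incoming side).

Applying the thin-lens equation to the first lens, 1/(-6.5) = 1/11 + 1/d_i1, which gives d_i1 = -4.086 cm.
The intermediate image is virtual, 4.086 cm to the left of lens 1, so d_o2 = L - d_i1 = 9 - (-4.086) = 13.086 cm.
Applying the thin-lens equation again with f_2 = 10.5 cm and d_o2 = 13.086 cm gives d_i2 = 53.138 cm.

53.1 cm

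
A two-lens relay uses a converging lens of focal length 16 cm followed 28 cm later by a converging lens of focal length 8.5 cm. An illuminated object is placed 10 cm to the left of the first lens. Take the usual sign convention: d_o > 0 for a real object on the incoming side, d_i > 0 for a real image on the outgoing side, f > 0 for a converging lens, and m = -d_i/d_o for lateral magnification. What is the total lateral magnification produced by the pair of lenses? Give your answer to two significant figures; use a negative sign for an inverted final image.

-0.49

Applying the thin-lens equation to the first lens, 1/16 = 1/10 + 1/d_i1, which gives d_i1 = -26.667 cm.
Its lateral magnification is m_1 = -d_i1/d_o1 = -(-26.667)/10 = 2.6667.
The intermediate image is virtual, 26.667 cm to the left of lens 1, so d_o2 = L - d_i1 = 28 - (-26.667) = 54.667 cm.
Applying the thin-lens equation again with f_2 = 8.5 cm and d_o2 = 54.667 cm gives d_i2 = 10.065 cm.
m_2 = -(10.065)/(54.667) = -0.1841.
The system's lateral magnification is m_1 m_2 = (2.6667)(-0.1841) = -0.4910.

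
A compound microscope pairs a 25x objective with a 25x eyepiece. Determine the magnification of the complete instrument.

625

The overall magnification of a compound microscope is the product of the objective and eyepiece magnifications:
M = M_obj x M_eye = 25 x 25 = 625.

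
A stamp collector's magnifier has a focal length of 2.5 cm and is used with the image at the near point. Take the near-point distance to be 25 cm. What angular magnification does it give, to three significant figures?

11.0

M = 1 + D/f = 1 + 25/2.5 = 11.000.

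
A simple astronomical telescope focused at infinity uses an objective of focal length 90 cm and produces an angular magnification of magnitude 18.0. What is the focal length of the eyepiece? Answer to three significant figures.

5.00 cm

|M| = f_obj/f_eye, so f_eye = f_obj/|M| = 90/18.0 = 5.000 cm.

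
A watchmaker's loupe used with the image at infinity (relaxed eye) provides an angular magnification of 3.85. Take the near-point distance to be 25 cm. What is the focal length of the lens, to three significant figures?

6.49 cm

For the image at infinity, M = D/f.
f = D/M = 25/3.85 = 6.494 cm.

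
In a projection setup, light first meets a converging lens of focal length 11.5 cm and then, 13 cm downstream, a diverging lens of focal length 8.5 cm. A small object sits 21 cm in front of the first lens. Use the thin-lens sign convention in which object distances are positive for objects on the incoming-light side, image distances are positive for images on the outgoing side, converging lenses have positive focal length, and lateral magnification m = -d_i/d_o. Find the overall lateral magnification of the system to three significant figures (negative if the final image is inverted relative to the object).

Lens 1: 1/d_i1 = 1/f_1 - 1/d_o1 = 1/11.5 - 1/21 = 0.03934 cm^-1, so d_i1 = 25.421 cm.
m_1 = -(25.421)/21 = -1.2105.
This image would form 25.421 cm past lens 1, i.e. 12.421 cm beyond lens 2, so it is a virtual object for lens 2: d_o2 = 13 - 25.421 = -12.421 cm.
Lens 2: 1/d_i2 = 1/f_2 - 1/d_o2 = 1/(-8.5) - 1/(-12.421) = -0.03714 cm^-1, so d_i2 = -26.926 cm.
m_2 = -(-26.926)/(-12.421) = -2.1678.
The system's lateral magnification is m_1 m_2 = (-1.2105)(-2.1678) = 2.6242.

2.62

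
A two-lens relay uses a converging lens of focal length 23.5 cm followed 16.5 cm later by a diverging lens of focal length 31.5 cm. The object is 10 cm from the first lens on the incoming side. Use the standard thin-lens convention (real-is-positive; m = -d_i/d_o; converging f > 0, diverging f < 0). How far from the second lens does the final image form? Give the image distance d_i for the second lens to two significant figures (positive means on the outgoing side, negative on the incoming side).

-16 cm

Lens 1: 1/d_i1 = 1/f_1 - 1/d_o1 = 1/23.5 - 1/10 = -0.05745 cm^-1, so d_i1 = -17.407 cm.
The intermediate image is virtual, 17.407 cm to the left of lens 1, so d_o2 = L - d_i1 = 16.5 - (-17.407) = 33.907 cm.
Lens 2: 1/d_i2 = 1/f_2 - 1/d_o2 = 1/(-31.5) - 1/(33.907) = -0.06124 cm^-1, so d_i2 = -16.330 cm.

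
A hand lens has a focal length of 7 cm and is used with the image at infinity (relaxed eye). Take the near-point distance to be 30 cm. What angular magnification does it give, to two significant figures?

4.3

M = D/f = 30/7 = 4.286.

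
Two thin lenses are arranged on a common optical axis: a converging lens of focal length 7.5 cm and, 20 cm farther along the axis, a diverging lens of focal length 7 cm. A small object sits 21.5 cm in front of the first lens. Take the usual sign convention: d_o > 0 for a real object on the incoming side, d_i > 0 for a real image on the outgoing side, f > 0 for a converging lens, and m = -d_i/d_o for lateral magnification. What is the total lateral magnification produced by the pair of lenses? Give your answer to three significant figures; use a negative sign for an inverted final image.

-0.242

Applying the thin-lens equation to the first lens, 1/7.5 = 1/21.5 + 1/d_i1, which gives d_i1 = 11.518 cm.
Its lateral magnification is m_1 = -d_i1/d_o1 = -(11.518)/21.5 = -0.5357.
The intermediate image is 11.518 cm to the right of lens 1, so d_o2 = L - d_i1 = 20 - 11.518 = 8.482 cm.
Applying the thin-lens equation again with f_2 = -7 cm and d_o2 = 8.482 cm gives d_i2 = -3.835 cm.
m_2 = -(-3.835)/(8.482) = 0.4521.
Overall magnification: m = m_1 m_2 = -0.2422.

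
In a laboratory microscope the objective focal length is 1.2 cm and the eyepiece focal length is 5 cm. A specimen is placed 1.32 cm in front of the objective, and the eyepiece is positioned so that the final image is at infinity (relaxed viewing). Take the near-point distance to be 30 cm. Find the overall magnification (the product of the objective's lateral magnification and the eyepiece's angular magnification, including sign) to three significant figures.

Objective: 1/d_i = 1/f_obj - 1/d_o = 1/1.2 - 1/1.32 = 0.07576 cm^-1, so d_i = 13.200 cm.
m_obj = -d_i/d_o = -13.200/1.32 = -10.000.
Eyepiece angular magnification (image at infinity): M_eye = D/f_e = 30/5 = 6.000.
Overall M = m_obj x M_eye = (-10.000)(6.000) = -60.00.

-60.0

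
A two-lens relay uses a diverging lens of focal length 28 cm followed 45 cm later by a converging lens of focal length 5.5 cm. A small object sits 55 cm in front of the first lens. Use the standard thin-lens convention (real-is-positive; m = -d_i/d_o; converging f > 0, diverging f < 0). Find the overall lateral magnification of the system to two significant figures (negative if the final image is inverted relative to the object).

Applying the thin-lens equation to the first lens, 1/(-28) = 1/55 + 1/d_i1, which gives d_i1 = -18.554 cm.
Its lateral magnification is m_1 = -d_i1/d_o1 = -(-18.554)/55 = 0.3373.
With d_i1 < 0 the first image is virtual and lies on the object side; the object distance for lens 2 is d_o2 = 45 - (-18.554) = 63.554 cm.
Applying the thin-lens equation again with f_2 = 5.5 cm and d_o2 = 63.554 cm gives d_i2 = 6.021 cm.
m_2 = -(6.021)/(63.554) = -0.0947.
Total m = m_1 x m_2 = (0.3373)(-0.0947) = -0.0320.

-0.032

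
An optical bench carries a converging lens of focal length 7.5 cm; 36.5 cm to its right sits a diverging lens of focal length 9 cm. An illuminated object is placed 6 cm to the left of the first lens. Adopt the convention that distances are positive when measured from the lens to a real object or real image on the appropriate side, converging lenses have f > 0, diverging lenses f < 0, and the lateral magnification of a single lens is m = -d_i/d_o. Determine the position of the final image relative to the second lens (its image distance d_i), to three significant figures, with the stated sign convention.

-7.93 cm

Lens 1: 1/d_i1 = 1/f_1 - 1/d_o1 = 1/7.5 - 1/6 = -0.03333 cm^-1, so d_i1 = -30.000 cm.
With d_i1 < 0 the first image is virtual and lies on the object side; the object distance for lens 2 is d_o2 = 36.5 - (-30.000) = 66.500 cm.
Lens 2: 1/d_i2 = 1/f_2 - 1/d_o2 = 1/(-9) - 1/(66.500) = -0.12615 cm^-1, so d_i2 = -7.927 cm.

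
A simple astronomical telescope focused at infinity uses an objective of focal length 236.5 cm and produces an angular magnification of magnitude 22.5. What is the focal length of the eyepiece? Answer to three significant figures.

10.5 cm

|M| = f_obj/f_eye, so f_eye = f_obj/|M| = 236.5/22.5 = 10.511 cm.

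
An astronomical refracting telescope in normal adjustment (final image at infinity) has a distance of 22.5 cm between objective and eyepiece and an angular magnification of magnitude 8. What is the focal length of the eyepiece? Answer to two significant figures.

In normal adjustment the tube length equals f_obj + f_eye and |M| = f_obj/f_eye.
So f_obj = 8 f_eye and 8 f_eye + f_eye = 22.5 cm, giving f_eye = 22.5/9 = 2.500 cm and f_obj = 20.000 cm.

2.5 cm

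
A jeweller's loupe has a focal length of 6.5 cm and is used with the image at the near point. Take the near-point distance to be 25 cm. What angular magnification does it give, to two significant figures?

4.8

M = 1 + D/f = 1 + 25/6.5 = 4.846.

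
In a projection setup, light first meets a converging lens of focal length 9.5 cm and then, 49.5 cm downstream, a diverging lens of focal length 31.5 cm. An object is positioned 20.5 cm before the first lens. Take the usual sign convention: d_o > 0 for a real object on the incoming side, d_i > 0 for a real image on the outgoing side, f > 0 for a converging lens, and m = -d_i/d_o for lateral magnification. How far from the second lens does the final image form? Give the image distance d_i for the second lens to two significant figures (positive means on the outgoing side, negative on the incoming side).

First lens: d_i1 = 1/(1/9.5 - 1/20.5) = 17.705 cm.
Object distance for lens 2: d_o2 = 49.5 - 17.705 = 31.795 cm.
Second lens: d_i2 = 1/(1/(-31.5) - 1/(31.795)) = -15.824 cm.

-16 cm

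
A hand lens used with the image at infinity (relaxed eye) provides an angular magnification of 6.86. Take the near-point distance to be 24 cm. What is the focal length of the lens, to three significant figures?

For the image at infinity, M = D/f.
f = D/M = 24/6.86 = 3.499 cm.

3.50 cm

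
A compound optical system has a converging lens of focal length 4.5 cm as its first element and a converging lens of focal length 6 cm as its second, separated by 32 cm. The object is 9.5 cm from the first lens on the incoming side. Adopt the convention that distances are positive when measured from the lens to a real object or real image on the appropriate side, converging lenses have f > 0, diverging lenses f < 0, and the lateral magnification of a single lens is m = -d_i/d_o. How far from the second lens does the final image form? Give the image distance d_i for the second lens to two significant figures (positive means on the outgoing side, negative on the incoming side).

8.1 cm

First lens: d_i1 = 1/(1/4.5 - 1/9.5) = 8.550 cm.
The intermediate image is 8.550 cm to the right of lens 1, so d_o2 = L - d_i1 = 32 - 8.550 = 23.450 cm.
Second lens: d_i2 = 1/(1/6 - 1/(23.450)) = 8.063 cm.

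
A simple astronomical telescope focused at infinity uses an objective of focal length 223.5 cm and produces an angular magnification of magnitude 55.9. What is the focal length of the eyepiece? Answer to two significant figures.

|M| = f_obj/f_eye, so f_eye = f_obj/|M| = 223.5/55.9 = 3.998 cm.

4.0 cm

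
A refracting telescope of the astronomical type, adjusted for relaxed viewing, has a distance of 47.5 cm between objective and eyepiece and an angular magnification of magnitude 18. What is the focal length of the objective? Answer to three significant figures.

45.0 cm

In normal adjustment the tube length equals f_obj + f_eye and |M| = f_obj/f_eye.
So f_obj = 18 f_eye and 18 f_eye + f_eye = 47.5 cm, giving f_eye = 47.5/19 = 2.500 cm and f_obj = 45.000 cm.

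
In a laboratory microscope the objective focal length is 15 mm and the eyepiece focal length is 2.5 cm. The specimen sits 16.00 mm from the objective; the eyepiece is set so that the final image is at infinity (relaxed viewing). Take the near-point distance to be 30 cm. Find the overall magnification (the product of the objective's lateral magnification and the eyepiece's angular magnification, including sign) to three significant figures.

Convert to cm: f_obj = 15 mm = 1.5 cm; d_o = 16.00 mm = 1.60 cm.
Objective: 1/d_i = 1/f_obj - 1/d_o = 1/1.5 - 1/1.60 = 0.04167 cm^-1, so d_i = 24.000 cm.
m_obj = -d_i/d_o = -24.000/1.60 = -15.000.
Eyepiece angular magnification (image at infinity): M_eye = D/f_e = 30/2.5 = 12.000.
Overall M = m_obj x M_eye = (-15.000)(12.000) = -180.00.

-180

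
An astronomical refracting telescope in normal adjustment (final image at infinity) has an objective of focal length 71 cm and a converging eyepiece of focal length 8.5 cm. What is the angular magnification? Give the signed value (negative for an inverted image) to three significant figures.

M = -f_obj/f_eye = -71/(8.5) = -8.353.

-8.35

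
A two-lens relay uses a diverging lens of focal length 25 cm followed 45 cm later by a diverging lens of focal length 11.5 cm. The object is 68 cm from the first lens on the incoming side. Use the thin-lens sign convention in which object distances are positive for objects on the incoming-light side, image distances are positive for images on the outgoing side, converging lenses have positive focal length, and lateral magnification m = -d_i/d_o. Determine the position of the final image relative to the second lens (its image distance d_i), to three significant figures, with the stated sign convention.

First lens: d_i1 = 1/(1/(-25) - 1/68) = -18.280 cm.
With d_i1 < 0 the first image is virtual and lies on the object side; the object distance for lens 2 is d_o2 = 45 - (-18.280) = 63.280 cm.
Second lens: d_i2 = 1/(1/(-11.5) - 1/(63.280)) = -9.731 cm.

-9.73 cm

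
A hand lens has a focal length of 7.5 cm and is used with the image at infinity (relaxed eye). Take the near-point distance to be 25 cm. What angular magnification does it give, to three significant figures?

M = D/f = 25/7.5 = 3.333.

3.33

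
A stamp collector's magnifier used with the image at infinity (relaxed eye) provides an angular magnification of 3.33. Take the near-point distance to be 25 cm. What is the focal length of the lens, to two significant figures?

For the image at infinity, M = D/f.
f = D/M = 25/3.33 = 7.508 cm.

7.5 cm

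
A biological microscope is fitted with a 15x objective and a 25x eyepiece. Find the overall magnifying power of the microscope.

The overall magnification of a compound microscope is the product of the objective and eyepiece magnifications:
M = M_obj x M_eye = 15 x 25 = 375.

375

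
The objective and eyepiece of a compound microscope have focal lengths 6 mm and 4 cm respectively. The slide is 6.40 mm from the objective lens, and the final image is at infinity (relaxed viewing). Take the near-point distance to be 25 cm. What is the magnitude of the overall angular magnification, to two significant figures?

94

Convert to cm: f_obj = 6 mm = 0.6 cm; d_o = 6.40 mm = 0.64 cm.
Objective: 1/d_i = 1/f_obj - 1/d_o = 1/0.6 - 1/0.64 = 0.10417 cm^-1, so d_i = 9.600 cm.
m_obj = -d_i/d_o = -9.600/0.64 = -15.000.
Eyepiece angular magnification (image at infinity): M_eye = D/f_e = 25/4 = 6.250.
Overall M = m_obj x M_eye = (-15.000)(6.250) = -93.75.
|M| = 93.75.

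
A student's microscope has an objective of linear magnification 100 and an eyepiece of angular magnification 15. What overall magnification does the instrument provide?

The overall magnification of a compound microscope is the product of the objective and eyepiece magnifications:
M = M_obj x M_eye = 100 x 15 = 1500.

1500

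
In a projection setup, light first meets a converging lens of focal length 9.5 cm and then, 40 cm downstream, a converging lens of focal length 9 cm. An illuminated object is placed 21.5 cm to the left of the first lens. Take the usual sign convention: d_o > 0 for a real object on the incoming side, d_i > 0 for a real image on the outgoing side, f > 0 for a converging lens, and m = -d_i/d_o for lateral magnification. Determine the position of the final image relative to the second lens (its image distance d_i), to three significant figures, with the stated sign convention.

First lens: d_i1 = 1/(1/9.5 - 1/21.5) = 17.021 cm.
The intermediate image is 17.021 cm to the right of lens 1, so d_o2 = L - d_i1 = 40 - 17.021 = 22.979 cm.
Second lens: d_i2 = 1/(1/9 - 1/(22.979)) = 14.794 cm.

14.8 cm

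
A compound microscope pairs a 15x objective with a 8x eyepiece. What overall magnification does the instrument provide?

The overall magnification of a compound microscope is the product of the objective and eyepiece magnifications:
M = M_obj x M_eye = 15 x 8 = 120.

120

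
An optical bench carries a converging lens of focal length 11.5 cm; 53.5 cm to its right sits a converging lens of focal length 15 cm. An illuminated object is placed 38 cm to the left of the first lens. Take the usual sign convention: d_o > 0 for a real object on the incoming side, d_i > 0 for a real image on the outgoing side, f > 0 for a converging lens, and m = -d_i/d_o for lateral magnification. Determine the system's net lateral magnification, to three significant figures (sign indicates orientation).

0.296

Applying the thin-lens equation to the first lens, 1/11.5 = 1/38 + 1/d_i1, which gives d_i1 = 16.491 cm.
Its lateral magnification is m_1 = -d_i1/d_o1 = -(16.491)/38 = -0.4340.
That image sits 37.009 cm in front of the second lens, so d_o2 = 37.009 cm.
Applying the thin-lens equation again with f_2 = 15 cm and d_o2 = 37.009 cm gives d_i2 = 25.223 cm.
m_2 = -(25.223)/(37.009) = -0.6815.
The system's lateral magnification is m_1 m_2 = (-0.4340)(-0.6815) = 0.2958.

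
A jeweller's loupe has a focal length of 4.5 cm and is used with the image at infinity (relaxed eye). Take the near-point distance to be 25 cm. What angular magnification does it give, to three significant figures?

5.56

M = D/f = 25/4.5 = 5.556.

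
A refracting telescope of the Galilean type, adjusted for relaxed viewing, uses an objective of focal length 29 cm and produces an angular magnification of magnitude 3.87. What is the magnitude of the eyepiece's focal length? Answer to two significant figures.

7.5 cm

|M| = f_obj/|f_eye|, so |f_eye| = f_obj/|M| = 29/3.87 = 7.494 cm.
(The eyepiece is diverging, so its signed focal length is -7.494 cm.)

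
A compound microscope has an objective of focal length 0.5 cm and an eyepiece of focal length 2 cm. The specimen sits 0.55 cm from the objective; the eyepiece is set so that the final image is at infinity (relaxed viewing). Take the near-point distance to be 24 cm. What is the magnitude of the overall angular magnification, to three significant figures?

Objective: 1/d_i = 1/f_obj - 1/d_o = 1/0.5 - 1/0.55 = 0.18182 cm^-1, so d_i = 5.500 cm.
m_obj = -d_i/d_o = -5.500/0.55 = -10.000.
Eyepiece angular magnification (image at infinity): M_eye = D/f_e = 24/2 = 12.000.
Overall M = m_obj x M_eye = (-10.000)(12.000) = -120.00.
|M| = 120.00.

120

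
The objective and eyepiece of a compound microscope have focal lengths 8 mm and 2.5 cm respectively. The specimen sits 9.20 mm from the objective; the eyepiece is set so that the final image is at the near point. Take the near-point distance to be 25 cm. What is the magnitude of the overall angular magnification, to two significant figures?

Convert to cm: f_obj = 8 mm = 0.8 cm; d_o = 9.20 mm = 0.92 cm.
Objective: 1/d_i = 1/f_obj - 1/d_o = 1/0.8 - 1/0.92 = 0.16304 cm^-1, so d_i = 6.133 cm.
m_obj = -d_i/d_o = -6.133/0.92 = -6.667.
Eyepiece angular magnification (image at near point): M_eye = 1 + D/f_e = 1 + 25/2.5 = 11.000.
Overall M = m_obj x M_eye = (-6.667)(11.000) = -73.33.
|M| = 73.33.

73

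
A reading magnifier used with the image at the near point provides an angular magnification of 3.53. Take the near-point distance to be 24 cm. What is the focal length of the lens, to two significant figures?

For the image at the near point, M = 1 + D/f.
f = D/(M - 1) = 24/(3.53 - 1) = 9.486 cm.

9.5 cm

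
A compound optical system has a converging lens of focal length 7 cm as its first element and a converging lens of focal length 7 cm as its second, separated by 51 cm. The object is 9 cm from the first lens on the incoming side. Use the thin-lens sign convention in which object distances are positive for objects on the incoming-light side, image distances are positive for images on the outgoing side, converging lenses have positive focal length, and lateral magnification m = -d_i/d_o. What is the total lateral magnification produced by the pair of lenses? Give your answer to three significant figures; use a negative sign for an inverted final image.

Applying the thin-lens equation to the first lens, 1/7 = 1/9 + 1/d_i1, which gives d_i1 = 31.500 cm.
Its lateral magnification is m_1 = -d_i1/d_o1 = -(31.500)/9 = -3.5000.
Object distance for lens 2: d_o2 = 51 - 31.500 = 19.500 cm.
Applying the thin-lens equation again with f_2 = 7 cm and d_o2 = 19.500 cm gives d_i2 = 10.920 cm.
m_2 = -(10.920)/(19.500) = -0.5600.
Overall magnification: m = m_1 m_2 = 1.9600.

1.96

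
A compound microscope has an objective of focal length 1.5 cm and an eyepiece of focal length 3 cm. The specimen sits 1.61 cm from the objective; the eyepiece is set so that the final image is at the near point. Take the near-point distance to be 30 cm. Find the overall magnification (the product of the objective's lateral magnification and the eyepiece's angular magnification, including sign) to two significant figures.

-150

Objective: 1/d_i = 1/f_obj - 1/d_o = 1/1.5 - 1/1.61 = 0.04555 cm^-1, so d_i = 21.955 cm.
m_obj = -d_i/d_o = -21.955/1.61 = -13.636.
Eyepiece angular magnification (image at near point): M_eye = 1 + D/f_e = 1 + 30/3 = 11.000.
Overall M = m_obj x M_eye = (-13.636)(11.000) = -150.00.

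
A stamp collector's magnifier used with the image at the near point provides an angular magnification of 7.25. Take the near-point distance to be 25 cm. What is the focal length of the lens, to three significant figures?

For the image at the near point, M = 1 + D/f.
f = D/(M - 1) = 25/(7.25 - 1) = 4.000 cm.

4.00 cm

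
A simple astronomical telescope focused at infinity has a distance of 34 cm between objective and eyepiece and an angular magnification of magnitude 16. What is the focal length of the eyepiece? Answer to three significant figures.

2.00 cm

In normal adjustment the tube length equals f_obj + f_eye and |M| = f_obj/f_eye.
So f_obj = 16 f_eye and 16 f_eye + f_eye = 34 cm, giving f_eye = 34/17 = 2.000 cm and f_obj = 32.000 cm.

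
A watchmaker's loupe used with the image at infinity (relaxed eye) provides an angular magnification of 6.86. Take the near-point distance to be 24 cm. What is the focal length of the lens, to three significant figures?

For the image at infinity, M = D/f.
f = D/M = 24/6.86 = 3.499 cm.

3.50 cm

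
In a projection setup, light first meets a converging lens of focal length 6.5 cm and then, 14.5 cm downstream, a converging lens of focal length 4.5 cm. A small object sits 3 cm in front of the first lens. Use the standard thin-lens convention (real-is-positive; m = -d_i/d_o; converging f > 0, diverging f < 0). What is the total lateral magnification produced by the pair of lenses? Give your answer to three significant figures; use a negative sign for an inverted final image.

Lens 1: 1/d_i1 = 1/f_1 - 1/d_o1 = 1/6.5 - 1/3 = -0.17949 cm^-1, so d_i1 = -5.571 cm.
m_1 = -(-5.571)/3 = 1.8571.
The intermediate image is virtual, 5.571 cm to the left of lens 1, so d_o2 = L - d_i1 = 14.5 - (-5.571) = 20.071 cm.
Lens 2: 1/d_i2 = 1/f_2 - 1/d_o2 = 1/4.5 - 1/(20.071) = 0.17240 cm^-1, so d_i2 = 5.800 cm.
m_2 = -(5.800)/(20.071) = -0.2890.
The system's lateral magnification is m_1 m_2 = (1.8571)(-0.2890) = -0.5367.

-0.537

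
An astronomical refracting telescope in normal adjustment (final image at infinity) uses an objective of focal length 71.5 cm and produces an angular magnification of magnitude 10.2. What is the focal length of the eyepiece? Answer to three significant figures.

7.01 cm

|M| = f_obj/f_eye, so f_eye = f_obj/|M| = 71.5/10.2 = 7.010 cm.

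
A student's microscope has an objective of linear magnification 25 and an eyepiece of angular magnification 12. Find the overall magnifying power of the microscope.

300

The overall magnification of a compound microscope is the product of the objective and eyepiece magnifications:
M = M_obj x M_eye = 25 x 12 = 300.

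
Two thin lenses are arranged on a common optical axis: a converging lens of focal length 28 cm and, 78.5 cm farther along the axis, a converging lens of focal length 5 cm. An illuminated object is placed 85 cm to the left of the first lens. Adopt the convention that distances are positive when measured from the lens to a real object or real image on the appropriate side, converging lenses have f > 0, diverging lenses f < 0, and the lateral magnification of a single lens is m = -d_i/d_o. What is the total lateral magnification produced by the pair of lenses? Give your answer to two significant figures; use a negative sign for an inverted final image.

Lens 1: 1/d_i1 = 1/f_1 - 1/d_o1 = 1/28 - 1/85 = 0.02395 cm^-1, so d_i1 = 41.754 cm.
m_1 = -(41.754)/85 = -0.4912.
That image sits 36.746 cm in front of the second lens, so d_o2 = 36.746 cm.
Lens 2: 1/d_i2 = 1/f_2 - 1/d_o2 = 1/5 - 1/(36.746) = 0.17279 cm^-1, so d_i2 = 5.788 cm.
m_2 = -(5.788)/(36.746) = -0.1575.
Total m = m_1 x m_2 = (-0.4912)(-0.1575) = 0.0774.

0.077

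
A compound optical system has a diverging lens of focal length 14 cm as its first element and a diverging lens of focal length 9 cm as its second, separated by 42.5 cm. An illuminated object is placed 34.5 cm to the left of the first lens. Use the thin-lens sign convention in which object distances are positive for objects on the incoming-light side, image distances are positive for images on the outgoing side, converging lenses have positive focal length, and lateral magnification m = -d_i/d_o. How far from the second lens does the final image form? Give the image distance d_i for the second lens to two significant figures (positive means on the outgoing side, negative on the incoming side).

-7.7 cm

Applying the thin-lens equation to the first lens, 1/(-14) = 1/34.5 + 1/d_i1, which gives d_i1 = -9.959 cm.
The intermediate image is virtual, 9.959 cm to the left of lens 1, so d_o2 = L - d_i1 = 42.5 - (-9.959) = 52.459 cm.
Applying the thin-lens equation again with f_2 = -9 cm and d_o2 = 52.459 cm gives d_i2 = -7.682 cm.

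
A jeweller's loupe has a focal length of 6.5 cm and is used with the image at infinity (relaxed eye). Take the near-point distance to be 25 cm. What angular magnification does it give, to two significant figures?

3.8

M = D/f = 25/6.5 = 3.846.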